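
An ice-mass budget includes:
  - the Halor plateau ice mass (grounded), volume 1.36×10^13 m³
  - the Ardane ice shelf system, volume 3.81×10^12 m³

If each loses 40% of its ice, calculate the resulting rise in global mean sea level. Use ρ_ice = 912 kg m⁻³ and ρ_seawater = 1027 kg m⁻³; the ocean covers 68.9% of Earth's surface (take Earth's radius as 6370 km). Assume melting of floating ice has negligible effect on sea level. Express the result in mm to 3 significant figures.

≈ 13.8 mm

Halor: 0.4 × 1.36×10^13 m³ × (912/1027) = 4.831×10^12 m³ of water.
The Ardane ice shelf system is floating and already displaces its own weight of water, so its melt adds essentially nothing to sea level.
Total added water ≈ 4.831×10^12 m³ over 3.51×10^14 m² → Δh = 0.0138 m = 13.8 mm.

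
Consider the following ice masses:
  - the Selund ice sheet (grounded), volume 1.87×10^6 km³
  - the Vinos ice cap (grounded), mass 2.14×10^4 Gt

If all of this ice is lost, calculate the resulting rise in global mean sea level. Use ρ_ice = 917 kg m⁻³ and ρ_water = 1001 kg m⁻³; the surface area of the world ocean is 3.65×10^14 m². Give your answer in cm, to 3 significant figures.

Selund: 1.87×10^6 km³ × (917/1001) = 1.713×10^6 km³ of water.
Vinos: 2.14×10^4 Gt = 2.140×10^16 kg; dividing by ρ_w = 1001 kg m⁻³ gives 2.138×10^13 m³ of water.
Total added water ≈ 1.734×10^15 m³ over 3.65×10^14 m² → Δh = 4.75 m = 475 cm.

≈ 475 cm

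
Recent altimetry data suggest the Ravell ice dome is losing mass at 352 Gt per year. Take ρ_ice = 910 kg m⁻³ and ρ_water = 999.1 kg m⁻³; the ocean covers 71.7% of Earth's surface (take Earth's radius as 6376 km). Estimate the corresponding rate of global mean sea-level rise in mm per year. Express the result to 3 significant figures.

≈ 0.962 mm/yr

ρ_w = 999.1 kg m⁻³. Annual water volume added = 352 Gt / ρ_w = 3.520×10^14 kg / 999.1 kg m⁻³ = 3.523×10^11 m³.
Δh per year = 3.523×10^11 / 3.66×10^14 = 9.62×10^-4 m = 0.962 mm.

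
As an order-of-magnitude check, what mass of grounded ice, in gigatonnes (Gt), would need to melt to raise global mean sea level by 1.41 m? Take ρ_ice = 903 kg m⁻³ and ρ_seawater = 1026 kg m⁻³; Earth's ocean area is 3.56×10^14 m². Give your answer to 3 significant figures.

Required water volume = Δh × A = 1.41 m × 3.56×10^14 m² = 5.020×10^14 m³.
ρ_w = 1026 kg m⁻³, so the mass of water = 5.020×10^14 m³ × 1026 kg m⁻³ = 5.150×10^17 kg = 5.15×10^5 Gt (and the same mass of ice, by conservation).

≈ 5.15×10^5 Gt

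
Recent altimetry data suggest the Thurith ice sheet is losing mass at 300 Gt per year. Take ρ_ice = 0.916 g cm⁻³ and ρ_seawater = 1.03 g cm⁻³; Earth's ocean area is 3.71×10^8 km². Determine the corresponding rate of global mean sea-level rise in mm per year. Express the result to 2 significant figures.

ρ_w = 1.03 g cm⁻³ = 1030 kg m⁻³. Annual water volume added = 300 Gt / ρ_w = 3.000×10^14 kg / 1030 kg m⁻³ = 2.913×10^11 m³.
Δh per year = 2.913×10^11 / 3.71×10^14 = 7.85×10^-4 m = 0.79 mm.

≈ 0.79 mm/yr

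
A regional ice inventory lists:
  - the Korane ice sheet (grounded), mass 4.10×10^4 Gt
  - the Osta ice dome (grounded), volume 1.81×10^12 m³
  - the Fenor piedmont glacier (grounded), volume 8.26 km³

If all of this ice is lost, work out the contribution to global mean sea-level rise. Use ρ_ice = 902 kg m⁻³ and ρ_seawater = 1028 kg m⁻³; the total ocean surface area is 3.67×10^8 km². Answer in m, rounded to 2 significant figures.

≈ 0.11 m

Korane: 4.10×10^4 Gt = 4.100×10^16 kg; dividing by ρ_w = 1028 kg m⁻³ gives 3.988×10^13 m³ of water.
Osta: 1.81×10^12 m³ × (902/1028) = 1.588×10^12 m³ of water.
Fenor: 8.26 km³ × (902/1028) = 7.248 km³ of water.
Total added water ≈ 4.148×10^13 m³ over 3.67×10^14 m² → Δh = 0.113 m.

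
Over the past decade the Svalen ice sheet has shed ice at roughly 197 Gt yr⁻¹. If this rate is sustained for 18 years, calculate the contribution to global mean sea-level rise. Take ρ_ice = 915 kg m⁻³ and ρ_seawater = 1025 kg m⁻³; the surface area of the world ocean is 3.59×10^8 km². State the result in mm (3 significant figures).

Total mass lost = 197 Gt/yr × 18 yr = 3546 Gt = 3.546×10^15 kg.
ρ_w = 1025 kg m⁻³, so water volume = 3.546×10^15 / 1025 = 3.460×10^12 m³.
Δh = 3.460×10^12 / 3.59×10^14 = 9.64×10^-3 m = 9.64 mm.

≈ 9.64 mm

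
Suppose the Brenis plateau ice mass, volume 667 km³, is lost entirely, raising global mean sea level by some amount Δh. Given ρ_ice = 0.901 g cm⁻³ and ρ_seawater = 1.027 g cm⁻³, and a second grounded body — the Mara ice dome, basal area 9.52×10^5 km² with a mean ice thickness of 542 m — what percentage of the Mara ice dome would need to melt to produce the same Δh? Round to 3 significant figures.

≈ 0.129 %

Equal sea-level rise means equal mass of meltwater, i.e. equal mass of ice lost.
Ice mass of Brenis: 6.010×10^14 kg; ice mass of Mara: 4.649×10^17 kg.
Fraction required = 6.010×10^14 / 4.649×10^17 = 1.29×10^-3 → 0.129 %.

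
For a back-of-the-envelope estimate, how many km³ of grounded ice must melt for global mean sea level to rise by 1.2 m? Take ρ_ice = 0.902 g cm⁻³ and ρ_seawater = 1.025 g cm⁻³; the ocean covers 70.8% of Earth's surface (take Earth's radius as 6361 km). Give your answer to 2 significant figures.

Required water volume = Δh × A = 1.2 m × 3.60×10^14 m² = 4.320×10^14 m³ = 4.320×10^5 km³.
Ice volume = water volume × ρ_w/ρ_ice = 4.320×10^5 × 1025/902 = 4.9×10^5 km³.

≈ 4.9×10^5 km³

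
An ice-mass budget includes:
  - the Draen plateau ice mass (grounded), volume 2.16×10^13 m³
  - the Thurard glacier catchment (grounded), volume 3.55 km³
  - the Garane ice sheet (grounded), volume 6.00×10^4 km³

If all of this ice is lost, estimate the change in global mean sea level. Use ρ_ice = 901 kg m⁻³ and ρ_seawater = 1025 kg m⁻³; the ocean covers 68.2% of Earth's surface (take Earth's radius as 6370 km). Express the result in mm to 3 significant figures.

Draen: 2.16×10^13 m³ × (901/1025) = 1.899×10^13 m³ of water.
Thurard: 3.55 km³ × (901/1025) = 3.121 km³ of water.
Garane: 6.00×10^4 km³ × (901/1025) = 5.274×10^4 km³ of water.
Total added water ≈ 7.173×10^13 m³ over 3.48×10^14 m² → Δh = 0.206 m = 206 mm.

≈ 206 mm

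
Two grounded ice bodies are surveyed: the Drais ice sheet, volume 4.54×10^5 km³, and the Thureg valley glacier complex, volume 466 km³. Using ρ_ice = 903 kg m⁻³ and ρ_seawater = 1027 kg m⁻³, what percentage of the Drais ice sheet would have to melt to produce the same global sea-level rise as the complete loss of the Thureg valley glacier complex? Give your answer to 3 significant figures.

Equal sea-level rise means equal mass of meltwater, i.e. equal mass of ice lost.
Ice mass of Thureg: 4.208×10^14 kg; ice mass of Drais: 4.100×10^17 kg.
Fraction required = 4.208×10^14 / 4.100×10^17 = 1.03×10^-3 → 0.103 %.

≈ 0.103 %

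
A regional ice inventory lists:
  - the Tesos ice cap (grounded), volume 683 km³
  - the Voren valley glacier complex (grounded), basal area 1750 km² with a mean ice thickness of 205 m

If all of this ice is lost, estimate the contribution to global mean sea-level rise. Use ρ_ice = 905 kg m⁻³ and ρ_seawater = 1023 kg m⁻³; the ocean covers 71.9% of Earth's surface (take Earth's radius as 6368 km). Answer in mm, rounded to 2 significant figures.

Tesos: 683 km³ × (905/1023) = 604.2 km³ of water.
Voren: ice volume = 1750 km² × 205 m = 358.8 km³; 358.8 × (905/1023) = 317.4 km³ of water.
Total added water ≈ 9.216×10^11 m³ over 3.66×10^14 m² → Δh = 2.52×10^-3 m = 2.5 mm.

≈ 2.5 mm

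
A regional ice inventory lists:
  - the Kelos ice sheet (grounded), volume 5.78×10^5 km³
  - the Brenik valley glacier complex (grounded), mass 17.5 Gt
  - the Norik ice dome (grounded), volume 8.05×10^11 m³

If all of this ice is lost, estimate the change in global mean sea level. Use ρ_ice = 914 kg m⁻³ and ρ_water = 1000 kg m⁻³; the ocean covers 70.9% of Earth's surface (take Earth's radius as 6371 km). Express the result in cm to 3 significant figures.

Kelos: 5.78×10^5 km³ × (914/1000) = 5.283×10^5 km³ of water.
Brenik: 17.5 Gt = 1.750×10^13 kg; dividing by ρ_w = 1000 kg m⁻³ gives 1.750×10^10 m³ of water.
Norik: 8.05×10^11 m³ × (914/1000) = 7.358×10^11 m³ of water.
Total added water ≈ 5.290×10^14 m³ over 3.62×10^14 m² → Δh = 1.46 m = 146 cm.

≈ 146 cm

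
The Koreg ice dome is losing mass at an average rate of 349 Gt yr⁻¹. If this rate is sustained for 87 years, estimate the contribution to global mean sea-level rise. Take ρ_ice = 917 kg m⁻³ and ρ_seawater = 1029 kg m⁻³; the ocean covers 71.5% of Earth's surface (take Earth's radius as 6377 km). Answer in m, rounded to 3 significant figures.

≈ 0.0808 m

Total mass lost = 349 Gt/yr × 87 yr = 3.036×10^4 Gt = 3.036×10^16 kg.
ρ_w = 1029 kg m⁻³, so water volume = 3.036×10^16 / 1029 = 2.951×10^13 m³.
Δh = 2.951×10^13 / 3.65×10^14 = 0.0808 m.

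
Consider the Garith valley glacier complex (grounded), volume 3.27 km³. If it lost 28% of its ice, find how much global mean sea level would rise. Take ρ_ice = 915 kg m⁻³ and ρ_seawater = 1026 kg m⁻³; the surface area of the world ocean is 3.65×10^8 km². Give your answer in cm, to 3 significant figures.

≈ 2.24×10^-4 cm

Garith: 0.28 × 3.27 km³ × (915/1026) = 0.8165 km³ of water.
Spread over 3.65×10^14 m² of ocean, Δh = 8.165×10^8 / 3.65×10^14 = 2.24×10^-6 m = 2.24×10^-4 cm.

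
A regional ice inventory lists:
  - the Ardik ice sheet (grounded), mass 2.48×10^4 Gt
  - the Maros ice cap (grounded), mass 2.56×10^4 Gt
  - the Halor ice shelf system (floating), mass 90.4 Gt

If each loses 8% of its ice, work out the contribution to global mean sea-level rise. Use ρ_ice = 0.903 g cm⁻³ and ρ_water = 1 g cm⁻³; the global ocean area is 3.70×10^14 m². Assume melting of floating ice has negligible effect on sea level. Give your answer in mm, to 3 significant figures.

≈ 10.9 mm

Ardik: 0.08 × 2.48×10^4 Gt = 1.984×10^15 kg; dividing by ρ_w = 1 g cm⁻³ = 1000 kg m⁻³ gives 1.984×10^12 m³ of water.
Maros: 0.08 × 2.56×10^4 Gt = 2.048×10^15 kg; dividing by ρ_w = 1000 kg m⁻³ gives 2.048×10^12 m³ of water.
The Halor ice shelf system is floating and already displaces its own weight of water, so its melt adds essentially nothing to sea level.
Total added water ≈ 4.032×10^12 m³ over 3.70×10^14 m² → Δh = 0.0109 m = 10.9 mm.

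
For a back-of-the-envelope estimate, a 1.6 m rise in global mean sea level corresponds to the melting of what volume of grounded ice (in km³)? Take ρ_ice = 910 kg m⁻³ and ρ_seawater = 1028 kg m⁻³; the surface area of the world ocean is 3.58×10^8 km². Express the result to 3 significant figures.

Required water volume = Δh × A = 1.6 m × 3.58×10^14 m² = 5.728×10^14 m³ = 5.728×10^5 km³.
Ice volume = water volume × ρ_w/ρ_ice = 5.728×10^5 × 1028/910 = 6.47×10^5 km³.

≈ 6.47×10^5 km³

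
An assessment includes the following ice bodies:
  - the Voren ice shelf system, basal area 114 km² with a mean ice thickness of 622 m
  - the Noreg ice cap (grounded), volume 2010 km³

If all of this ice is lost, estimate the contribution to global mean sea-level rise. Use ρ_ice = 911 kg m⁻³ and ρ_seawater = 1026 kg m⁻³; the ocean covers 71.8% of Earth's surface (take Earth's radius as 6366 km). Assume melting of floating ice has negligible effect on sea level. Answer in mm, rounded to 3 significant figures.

The Voren ice shelf system is floating and already displaces its own weight of water, so its melt adds essentially nothing to sea level.
Noreg: 2010 km³ × (911/1026) = 1785 km³ of water.
Total added water ≈ 1.785×10^12 m³ over 3.66×10^14 m² → Δh = 4.88×10^-3 m = 4.88 mm.

≈ 4.88 mm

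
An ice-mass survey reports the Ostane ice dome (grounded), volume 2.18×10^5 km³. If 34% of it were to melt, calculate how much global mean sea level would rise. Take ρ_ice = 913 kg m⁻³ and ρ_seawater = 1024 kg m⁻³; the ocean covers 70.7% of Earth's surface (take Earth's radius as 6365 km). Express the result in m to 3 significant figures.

Ostane: 0.34 × 2.18×10^5 km³ × (913/1024) = 6.609×10^4 km³ of water.
Spread over 3.60×10^14 m² of ocean, Δh = 6.609×10^13 / 3.60×10^14 = 0.184 m.

≈ 0.184 m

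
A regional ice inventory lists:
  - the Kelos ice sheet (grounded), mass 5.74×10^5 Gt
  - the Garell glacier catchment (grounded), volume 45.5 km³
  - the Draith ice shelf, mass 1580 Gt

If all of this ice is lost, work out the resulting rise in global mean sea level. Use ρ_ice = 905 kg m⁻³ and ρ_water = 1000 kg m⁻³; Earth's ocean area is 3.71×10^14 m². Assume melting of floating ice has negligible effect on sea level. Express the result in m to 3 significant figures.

≈ 1.55 m

Kelos: 5.74×10^5 Gt = 5.740×10^17 kg; dividing by ρ_w = 1000 kg m⁻³ gives 5.740×10^14 m³ of water.
Garell: 45.5 km³ × (905/1000) = 41.18 km³ of water.
The Draith ice shelf is floating and already displaces its own weight of water, so its melt adds essentially nothing to sea level.
Total added water ≈ 5.740×10^14 m³ over 3.71×10^14 m² → Δh = 1.55 m.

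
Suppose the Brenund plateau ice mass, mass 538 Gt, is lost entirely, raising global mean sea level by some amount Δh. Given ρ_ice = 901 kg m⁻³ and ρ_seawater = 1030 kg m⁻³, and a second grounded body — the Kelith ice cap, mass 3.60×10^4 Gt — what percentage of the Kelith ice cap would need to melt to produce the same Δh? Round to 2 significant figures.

≈ 1.5 %

Equal sea-level rise means equal mass of meltwater, i.e. equal mass of ice lost.
Ice mass of Brenund: 5.380×10^14 kg; ice mass of Kelith: 3.600×10^16 kg.
Fraction required = 5.380×10^14 / 3.600×10^16 = 0.0149 → 1.5 %.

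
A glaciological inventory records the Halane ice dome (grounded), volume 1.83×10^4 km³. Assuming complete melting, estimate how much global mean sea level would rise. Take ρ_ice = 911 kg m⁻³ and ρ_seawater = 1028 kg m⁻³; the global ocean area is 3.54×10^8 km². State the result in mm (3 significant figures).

Halane: 1.83×10^4 km³ × (911/1028) = 1.622×10^4 km³ of water.
Spread over 3.54×10^14 m² of ocean, Δh = 1.622×10^13 / 3.54×10^14 = 0.0458 m = 45.8 mm.

≈ 45.8 mm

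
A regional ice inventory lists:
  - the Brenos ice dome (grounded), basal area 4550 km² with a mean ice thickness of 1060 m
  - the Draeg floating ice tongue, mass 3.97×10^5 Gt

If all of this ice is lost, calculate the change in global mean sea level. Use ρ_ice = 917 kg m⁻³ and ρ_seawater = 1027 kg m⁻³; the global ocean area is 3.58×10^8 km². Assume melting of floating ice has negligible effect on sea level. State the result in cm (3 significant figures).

≈ 1.20 cm

Brenos: ice volume = 4550 km² × 1060 m = 4823 km³; 4823 × (917/1027) = 4306 km³ of water.
The Draeg floating ice tongue is floating and already displaces its own weight of water, so its melt adds essentially nothing to sea level.
Total added water ≈ 4.306×10^12 m³ over 3.58×10^14 m² → Δh = 0.0120 m = 1.20 cm.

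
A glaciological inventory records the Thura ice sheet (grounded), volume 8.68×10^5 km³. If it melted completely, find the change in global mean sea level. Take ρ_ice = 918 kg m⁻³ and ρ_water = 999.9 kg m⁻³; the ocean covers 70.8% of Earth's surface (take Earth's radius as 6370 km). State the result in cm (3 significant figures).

≈ 221 cm

Thura: 8.68×10^5 km³ × (918/999.9) = 7.969×10^5 km³ of water.
Spread over 3.61×10^14 m² of ocean, Δh = 7.969×10^14 / 3.61×10^14 = 2.21 m = 221 cm.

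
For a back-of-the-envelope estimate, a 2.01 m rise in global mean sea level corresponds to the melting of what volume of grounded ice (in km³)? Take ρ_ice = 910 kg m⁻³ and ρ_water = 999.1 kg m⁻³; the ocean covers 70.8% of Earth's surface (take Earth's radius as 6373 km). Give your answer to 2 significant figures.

Required water volume = Δh × A = 2.01 m × 3.61×10^14 m² = 7.263×10^14 m³ = 7.263×10^5 km³.
Ice volume = water volume × ρ_w/ρ_ice = 7.263×10^5 × 999.1/910 = 8.0×10^5 km³.

≈ 8.0×10^5 km³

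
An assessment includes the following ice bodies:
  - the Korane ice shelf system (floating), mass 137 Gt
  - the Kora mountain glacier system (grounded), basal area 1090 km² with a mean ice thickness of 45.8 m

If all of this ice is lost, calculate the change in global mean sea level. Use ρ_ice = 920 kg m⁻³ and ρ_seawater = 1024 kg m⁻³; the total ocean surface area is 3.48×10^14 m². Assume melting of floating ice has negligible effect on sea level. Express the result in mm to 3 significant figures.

≈ 0.129 mm

The Korane ice shelf system is floating and already displaces its own weight of water, so its melt adds essentially nothing to sea level.
Kora: ice volume = 1090 km² × 45.8 m = 49.92 km³; 49.92 × (920/1024) = 44.85 km³ of water.
Total added water ≈ 4.485×10^10 m³ over 3.48×10^14 m² → Δh = 1.29×10^-4 m = 0.129 mm.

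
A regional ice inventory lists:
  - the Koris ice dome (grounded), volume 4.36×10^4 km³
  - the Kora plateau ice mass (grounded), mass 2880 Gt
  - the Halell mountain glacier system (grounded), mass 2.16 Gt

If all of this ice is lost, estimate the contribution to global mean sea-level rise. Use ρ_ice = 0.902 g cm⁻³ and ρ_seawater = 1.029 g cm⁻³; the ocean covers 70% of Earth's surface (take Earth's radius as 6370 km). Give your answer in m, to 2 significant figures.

≈ 0.11 m

Koris: 4.36×10^4 km³ × (902/1029) = 3.822×10^4 km³ of water.
Kora: 2880 Gt = 2.880×10^15 kg; dividing by ρ_w = 1.029 g cm⁻³ = 1029 kg m⁻³ gives 2.799×10^12 m³ of water.
Halell: 2.16 Gt = 2.160×10^12 kg; dividing by ρ_w = 1029 kg m⁻³ gives 2.099×10^9 m³ of water.
Total added water ≈ 4.102×10^13 m³ over 3.57×10^14 m² → Δh = 0.115 m.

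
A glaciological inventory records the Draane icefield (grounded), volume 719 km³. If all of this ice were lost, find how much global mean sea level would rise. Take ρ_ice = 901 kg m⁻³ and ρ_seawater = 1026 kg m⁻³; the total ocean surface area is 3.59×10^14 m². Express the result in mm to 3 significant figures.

Draane: 719 km³ × (901/1026) = 631.4 km³ of water.
Spread over 3.59×10^14 m² of ocean, Δh = 6.314×10^11 / 3.59×10^14 = 1.76×10^-3 m = 1.76 mm.

≈ 1.76 mm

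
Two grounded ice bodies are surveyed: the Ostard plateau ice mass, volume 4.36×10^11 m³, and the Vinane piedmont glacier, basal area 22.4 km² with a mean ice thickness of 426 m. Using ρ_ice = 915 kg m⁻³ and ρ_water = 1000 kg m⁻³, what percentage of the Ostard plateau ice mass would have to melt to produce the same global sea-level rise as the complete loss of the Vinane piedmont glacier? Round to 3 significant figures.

Equal sea-level rise means equal mass of meltwater, i.e. equal mass of ice lost.
Ice mass of Vinane: 8.731×10^12 kg; ice mass of Ostard: 3.989×10^14 kg.
Fraction required = 8.731×10^12 / 3.989×10^14 = 0.0219 → 2.19 %.

≈ 2.19 %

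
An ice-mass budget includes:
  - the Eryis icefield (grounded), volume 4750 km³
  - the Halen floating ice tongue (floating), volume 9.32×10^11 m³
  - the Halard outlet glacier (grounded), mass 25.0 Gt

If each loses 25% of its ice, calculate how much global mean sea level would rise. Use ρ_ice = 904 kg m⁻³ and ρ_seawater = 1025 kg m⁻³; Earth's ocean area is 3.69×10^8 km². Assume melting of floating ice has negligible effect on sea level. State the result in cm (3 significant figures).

≈ 0.285 cm

Eryis: 0.25 × 4750 km³ × (904/1025) = 1047 km³ of water.
The Halen floating ice tongue is floating and already displaces its own weight of water, so its melt adds essentially nothing to sea level.
Halard: 0.25 × 25.0 Gt = 6.250×10^12 kg; dividing by ρ_w = 1025 kg m⁻³ gives 6.098×10^9 m³ of water.
Total added water ≈ 1.053×10^12 m³ over 3.69×10^14 m² → Δh = 2.85×10^-3 m = 0.285 cm.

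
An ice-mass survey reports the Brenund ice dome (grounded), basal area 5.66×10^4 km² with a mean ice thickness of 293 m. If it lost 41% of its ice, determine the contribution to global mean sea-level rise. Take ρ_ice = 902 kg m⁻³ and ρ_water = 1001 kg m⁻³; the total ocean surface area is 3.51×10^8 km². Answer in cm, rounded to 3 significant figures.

≈ 1.75 cm

Brenund: ice volume = 5.66×10^4 km² × 293 m = 1.658×10^4 km³; 0.41 × 1.658×10^4 × (902/1001) = 6127 km³ of water.
Spread over 3.51×10^14 m² of ocean, Δh = 6.127×10^12 / 3.51×10^14 = 0.0175 m = 1.75 cm.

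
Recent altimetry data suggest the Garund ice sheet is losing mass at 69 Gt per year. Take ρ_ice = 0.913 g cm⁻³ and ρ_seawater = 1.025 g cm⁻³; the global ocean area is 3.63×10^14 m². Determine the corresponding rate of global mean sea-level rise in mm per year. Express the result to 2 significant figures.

≈ 0.19 mm/yr

ρ_w = 1.025 g cm⁻³ = 1025 kg m⁻³. Annual water volume added = 69 Gt / ρ_w = 6.900×10^13 kg / 1025 kg m⁻³ = 6.732×10^10 m³.
Δh per year = 6.732×10^10 / 3.63×10^14 = 1.85×10^-4 m = 0.19 mm.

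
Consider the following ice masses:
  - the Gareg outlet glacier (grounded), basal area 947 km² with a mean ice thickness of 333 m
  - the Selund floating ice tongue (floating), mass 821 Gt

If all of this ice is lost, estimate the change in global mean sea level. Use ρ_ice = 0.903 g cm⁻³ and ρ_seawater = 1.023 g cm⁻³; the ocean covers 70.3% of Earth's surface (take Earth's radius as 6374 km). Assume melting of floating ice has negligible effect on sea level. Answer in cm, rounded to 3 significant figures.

≈ 0.0776 cm

Gareg: ice volume = 947 km² × 333 m = 315.4 km³; 315.4 × (903/1023) = 278.4 km³ of water.
The Selund floating ice tongue is floating and already displaces its own weight of water, so its melt adds essentially nothing to sea level.
Total added water ≈ 2.784×10^11 m³ over 3.59×10^14 m² → Δh = 7.76×10^-4 m = 0.0776 cm.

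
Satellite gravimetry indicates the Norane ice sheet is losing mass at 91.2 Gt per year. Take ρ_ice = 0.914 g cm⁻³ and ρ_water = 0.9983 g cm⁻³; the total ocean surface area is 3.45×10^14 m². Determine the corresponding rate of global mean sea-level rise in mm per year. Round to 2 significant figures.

ρ_w = 0.9983 g cm⁻³ = 998.3 kg m⁻³. Annual water volume added = 91.2 Gt / ρ_w = 9.120×10^13 kg / 998.3 kg m⁻³ = 9.136×10^10 m³.
Δh per year = 9.136×10^10 / 3.45×10^14 = 2.65×10^-4 m = 0.26 mm.

≈ 0.26 mm/yr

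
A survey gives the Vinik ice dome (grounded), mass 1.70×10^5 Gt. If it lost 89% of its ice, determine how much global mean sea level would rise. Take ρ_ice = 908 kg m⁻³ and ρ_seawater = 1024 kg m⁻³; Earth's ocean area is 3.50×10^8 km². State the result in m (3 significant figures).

≈ 0.422 m

Vinik: 0.89 × 1.70×10^5 Gt = 1.513×10^17 kg; dividing by ρ_w = 1024 kg m⁻³ gives 1.478×10^14 m³ of water.
Spread over 3.50×10^14 m² of ocean, Δh = 1.478×10^14 / 3.50×10^14 = 0.422 m.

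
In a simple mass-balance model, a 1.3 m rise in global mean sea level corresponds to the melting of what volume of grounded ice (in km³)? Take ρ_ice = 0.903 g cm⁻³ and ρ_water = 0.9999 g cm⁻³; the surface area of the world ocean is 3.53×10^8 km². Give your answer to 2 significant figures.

≈ 5.1×10^5 km³

Required water volume = Δh × A = 1.3 m × 3.53×10^14 m² = 4.589×10^14 m³ = 4.589×10^5 km³.
Ice volume = water volume × ρ_w/ρ_ice = 4.589×10^5 × 999.9/903 = 5.1×10^5 km³.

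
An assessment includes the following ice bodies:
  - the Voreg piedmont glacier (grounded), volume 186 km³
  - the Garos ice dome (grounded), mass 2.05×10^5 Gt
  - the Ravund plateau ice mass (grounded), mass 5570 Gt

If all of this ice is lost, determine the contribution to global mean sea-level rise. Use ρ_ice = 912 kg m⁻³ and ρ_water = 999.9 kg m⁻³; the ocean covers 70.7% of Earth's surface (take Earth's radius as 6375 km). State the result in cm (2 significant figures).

Voreg: 186 km³ × (912/999.9) = 169.6 km³ of water.
Garos: 2.05×10^5 Gt = 2.050×10^17 kg; dividing by ρ_w = 999.9 kg m⁻³ gives 2.050×10^14 m³ of water.
Ravund: 5570 Gt = 5.570×10^15 kg; dividing by ρ_w = 999.9 kg m⁻³ gives 5.571×10^12 m³ of water.
Total added water ≈ 2.108×10^14 m³ over 3.61×10^14 m² → Δh = 0.584 m = 58 cm.

≈ 58 cm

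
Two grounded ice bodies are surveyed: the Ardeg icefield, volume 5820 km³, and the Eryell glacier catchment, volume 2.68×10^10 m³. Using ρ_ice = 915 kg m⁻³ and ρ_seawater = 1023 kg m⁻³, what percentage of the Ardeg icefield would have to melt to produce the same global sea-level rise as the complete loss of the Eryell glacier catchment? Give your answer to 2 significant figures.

Equal sea-level rise means equal mass of meltwater, i.e. equal mass of ice lost.
Ice mass of Eryell: 2.452×10^13 kg; ice mass of Ardeg: 5.325×10^15 kg.
Fraction required = 2.452×10^13 / 5.325×10^15 = 4.60×10^-3 → 0.46 %.

≈ 0.46 %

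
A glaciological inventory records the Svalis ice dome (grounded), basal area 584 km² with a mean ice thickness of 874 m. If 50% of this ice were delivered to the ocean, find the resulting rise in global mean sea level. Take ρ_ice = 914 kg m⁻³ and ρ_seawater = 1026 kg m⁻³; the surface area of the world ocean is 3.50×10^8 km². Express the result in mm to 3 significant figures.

≈ 0.650 mm

Svalis: ice volume = 584 km² × 874 m = 510.4 km³; 0.5 × 510.4 × (914/1026) = 227.3 km³ of water.
Spread over 3.50×10^14 m² of ocean, Δh = 2.273×10^11 / 3.50×10^14 = 6.50×10^-4 m = 0.650 mm.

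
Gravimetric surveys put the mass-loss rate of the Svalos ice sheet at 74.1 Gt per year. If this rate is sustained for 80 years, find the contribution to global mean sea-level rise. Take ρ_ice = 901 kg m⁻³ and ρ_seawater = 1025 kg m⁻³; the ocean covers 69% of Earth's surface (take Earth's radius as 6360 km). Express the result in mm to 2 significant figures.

≈ 16 mm

Total mass lost = 74.1 Gt/yr × 80 yr = 5928 Gt = 5.928×10^15 kg.
ρ_w = 1025 kg m⁻³, so water volume = 5.928×10^15 / 1025 = 5.783×10^12 m³.
Δh = 5.783×10^12 / 3.51×10^14 = 0.0165 m = 16 mm.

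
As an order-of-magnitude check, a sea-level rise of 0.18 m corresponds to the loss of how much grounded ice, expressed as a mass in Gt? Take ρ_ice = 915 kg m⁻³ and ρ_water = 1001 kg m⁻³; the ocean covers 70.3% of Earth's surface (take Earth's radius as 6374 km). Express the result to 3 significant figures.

≈ 6.47×10^4 Gt

Required water volume = Δh × A = 0.18 m × 3.59×10^14 m² = 6.460×10^13 m³.
ρ_w = 1001 kg m⁻³, so the mass of water = 6.460×10^13 m³ × 1001 kg m⁻³ = 6.467×10^16 kg = 6.47×10^4 Gt (and the same mass of ice, by conservation).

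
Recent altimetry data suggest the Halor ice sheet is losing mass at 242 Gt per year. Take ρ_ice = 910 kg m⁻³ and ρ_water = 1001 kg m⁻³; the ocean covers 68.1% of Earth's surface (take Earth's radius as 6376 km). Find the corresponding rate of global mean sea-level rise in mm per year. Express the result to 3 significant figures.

ρ_w = 1001 kg m⁻³. Annual water volume added = 242 Gt / ρ_w = 2.420×10^14 kg / 1001 kg m⁻³ = 2.418×10^11 m³.
Δh per year = 2.418×10^11 / 3.48×10^14 = 6.95×10^-4 m = 0.695 mm.

≈ 0.695 mm/yr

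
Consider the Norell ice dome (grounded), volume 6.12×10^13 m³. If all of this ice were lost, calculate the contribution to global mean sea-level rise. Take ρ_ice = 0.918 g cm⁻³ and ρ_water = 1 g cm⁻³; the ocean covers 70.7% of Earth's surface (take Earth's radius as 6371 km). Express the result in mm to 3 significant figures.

Norell: 6.12×10^13 m³ × (918/1000) = 5.618×10^13 m³ of water.
Spread over 3.61×10^14 m² of ocean, Δh = 5.618×10^13 / 3.61×10^14 = 0.156 m = 156 mm.

≈ 156 mm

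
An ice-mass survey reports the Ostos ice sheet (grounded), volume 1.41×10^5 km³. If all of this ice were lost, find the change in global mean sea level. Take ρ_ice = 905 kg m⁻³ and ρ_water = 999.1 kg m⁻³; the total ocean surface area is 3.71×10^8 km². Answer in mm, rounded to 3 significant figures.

Ostos: 1.41×10^5 km³ × (905/999.1) = 1.277×10^5 km³ of water.
Spread over 3.71×10^14 m² of ocean, Δh = 1.277×10^14 / 3.71×10^14 = 0.344 m = 344 mm.

≈ 344 mm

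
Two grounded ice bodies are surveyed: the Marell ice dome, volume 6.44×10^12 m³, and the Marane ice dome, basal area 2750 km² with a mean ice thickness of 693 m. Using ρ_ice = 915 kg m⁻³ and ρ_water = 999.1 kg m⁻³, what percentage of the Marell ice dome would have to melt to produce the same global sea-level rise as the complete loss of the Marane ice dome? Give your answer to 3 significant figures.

Equal sea-level rise means equal mass of meltwater, i.e. equal mass of ice lost.
Ice mass of Marane: 1.744×10^15 kg; ice mass of Marell: 5.893×10^15 kg.
Fraction required = 1.744×10^15 / 5.893×10^15 = 0.296 → 29.6 %.

≈ 29.6 %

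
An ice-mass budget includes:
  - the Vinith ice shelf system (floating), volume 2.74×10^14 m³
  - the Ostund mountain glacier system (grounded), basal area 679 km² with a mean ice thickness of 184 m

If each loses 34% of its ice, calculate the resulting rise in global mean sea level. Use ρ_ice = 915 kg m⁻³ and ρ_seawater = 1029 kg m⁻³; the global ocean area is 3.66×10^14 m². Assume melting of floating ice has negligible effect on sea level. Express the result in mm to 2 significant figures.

The Vinith ice shelf system is floating and already displaces its own weight of water, so its melt adds essentially nothing to sea level.
Ostund: ice volume = 679 km² × 184 m = 124.9 km³; 0.34 × 124.9 × (915/1029) = 37.77 km³ of water.
Total added water ≈ 3.777×10^10 m³ over 3.66×10^14 m² → Δh = 1.03×10^-4 m = 0.10 mm.

≈ 0.10 mm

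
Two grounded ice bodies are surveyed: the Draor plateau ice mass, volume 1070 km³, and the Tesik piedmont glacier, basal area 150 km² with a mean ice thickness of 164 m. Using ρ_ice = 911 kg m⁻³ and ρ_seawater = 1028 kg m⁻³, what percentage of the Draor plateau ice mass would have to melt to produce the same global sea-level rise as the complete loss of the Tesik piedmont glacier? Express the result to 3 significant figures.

≈ 2.30 %

Equal sea-level rise means equal mass of meltwater, i.e. equal mass of ice lost.
Ice mass of Tesik: 2.241×10^13 kg; ice mass of Draor: 9.748×10^14 kg.
Fraction required = 2.241×10^13 / 9.748×10^14 = 0.0230 → 2.30 %.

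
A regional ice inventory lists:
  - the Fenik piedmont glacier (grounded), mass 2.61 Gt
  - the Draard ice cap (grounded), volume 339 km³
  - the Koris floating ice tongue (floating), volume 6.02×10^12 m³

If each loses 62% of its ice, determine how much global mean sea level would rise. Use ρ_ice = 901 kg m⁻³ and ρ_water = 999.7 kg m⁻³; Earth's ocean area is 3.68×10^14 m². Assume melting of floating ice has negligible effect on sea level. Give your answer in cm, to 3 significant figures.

Fenik: 0.62 × 2.61 Gt = 1.618×10^12 kg; dividing by ρ_w = 999.7 kg m⁻³ gives 1.619×10^9 m³ of water.
Draard: 0.62 × 339 km³ × (901/999.7) = 189.4 km³ of water.
The Koris floating ice tongue is floating and already displaces its own weight of water, so its melt adds essentially nothing to sea level.
Total added water ≈ 1.910×10^11 m³ over 3.68×10^14 m² → Δh = 5.19×10^-4 m = 0.0519 cm.

≈ 0.0519 cm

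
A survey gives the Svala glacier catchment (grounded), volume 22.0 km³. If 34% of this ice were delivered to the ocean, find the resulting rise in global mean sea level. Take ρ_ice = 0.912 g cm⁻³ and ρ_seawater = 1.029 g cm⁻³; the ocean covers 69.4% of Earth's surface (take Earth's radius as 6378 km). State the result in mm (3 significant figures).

≈ 0.0187 mm

Svala: 0.34 × 22.0 km³ × (912/1029) = 6.630 km³ of water.
Spread over 3.55×10^14 m² of ocean, Δh = 6.630×10^9 / 3.55×10^14 = 1.87×10^-5 m = 0.0187 mm.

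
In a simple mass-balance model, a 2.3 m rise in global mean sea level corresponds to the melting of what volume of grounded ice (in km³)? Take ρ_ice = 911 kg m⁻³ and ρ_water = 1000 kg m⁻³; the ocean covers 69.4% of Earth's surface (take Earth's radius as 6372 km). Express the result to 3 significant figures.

Required water volume = Δh × A = 2.3 m × 3.54×10^14 m² = 8.144×10^14 m³ = 8.144×10^5 km³.
Ice volume = water volume × ρ_w/ρ_ice = 8.144×10^5 × 1000/911 = 8.94×10^5 km³.

≈ 8.94×10^5 km³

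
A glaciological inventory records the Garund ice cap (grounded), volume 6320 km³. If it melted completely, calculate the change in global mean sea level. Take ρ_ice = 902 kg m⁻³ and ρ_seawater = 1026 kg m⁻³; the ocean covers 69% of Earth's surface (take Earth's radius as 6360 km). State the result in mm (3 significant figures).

Garund: 6320 km³ × (902/1026) = 5556 km³ of water.
Spread over 3.51×10^14 m² of ocean, Δh = 5.556×10^12 / 3.51×10^14 = 0.0158 m = 15.8 mm.

≈ 15.8 mm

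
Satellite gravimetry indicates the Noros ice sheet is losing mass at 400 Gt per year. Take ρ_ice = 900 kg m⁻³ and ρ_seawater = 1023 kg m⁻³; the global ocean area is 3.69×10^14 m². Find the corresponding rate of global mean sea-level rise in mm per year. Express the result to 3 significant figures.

≈ 1.06 mm/yr

ρ_w = 1023 kg m⁻³. Annual water volume added = 400 Gt / ρ_w = 4.000×10^14 kg / 1023 kg m⁻³ = 3.910×10^11 m³.
Δh per year = 3.910×10^11 / 3.69×10^14 = 1.06×10^-3 m = 1.06 mm.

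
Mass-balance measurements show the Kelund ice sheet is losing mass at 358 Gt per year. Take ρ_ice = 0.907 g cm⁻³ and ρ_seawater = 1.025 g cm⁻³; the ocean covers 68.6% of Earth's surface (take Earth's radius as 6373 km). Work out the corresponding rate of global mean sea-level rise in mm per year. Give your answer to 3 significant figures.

ρ_w = 1.025 g cm⁻³ = 1025 kg m⁻³. Annual water volume added = 358 Gt / ρ_w = 3.580×10^14 kg / 1025 kg m⁻³ = 3.493×10^11 m³.
Δh per year = 3.493×10^11 / 3.50×10^14 = 9.98×10^-4 m = 0.998 mm.

≈ 0.998 mm/yr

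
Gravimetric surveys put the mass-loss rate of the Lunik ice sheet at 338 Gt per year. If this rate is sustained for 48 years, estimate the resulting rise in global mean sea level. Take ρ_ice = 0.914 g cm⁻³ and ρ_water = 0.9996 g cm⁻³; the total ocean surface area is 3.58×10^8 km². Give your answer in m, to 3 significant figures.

Total mass lost = 338 Gt/yr × 48 yr = 1.622×10^4 Gt = 1.622×10^16 kg.
ρ_w = 0.9996 g cm⁻³ = 999.6 kg m⁻³, so water volume = 1.622×10^16 / 999.6 = 1.623×10^13 m³.
Δh = 1.623×10^13 / 3.58×10^14 = 0.0453 m.

≈ 0.0453 m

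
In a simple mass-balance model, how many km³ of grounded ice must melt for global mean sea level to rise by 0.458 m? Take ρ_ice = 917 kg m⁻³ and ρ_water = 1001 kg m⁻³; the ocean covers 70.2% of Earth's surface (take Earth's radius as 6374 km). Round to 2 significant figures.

≈ 1.8×10^5 km³

Required water volume = Δh × A = 0.458 m × 3.58×10^14 m² = 1.641×10^14 m³ = 1.641×10^5 km³.
Ice volume = water volume × ρ_w/ρ_ice = 1.641×10^5 × 1001/917 = 1.8×10^5 km³.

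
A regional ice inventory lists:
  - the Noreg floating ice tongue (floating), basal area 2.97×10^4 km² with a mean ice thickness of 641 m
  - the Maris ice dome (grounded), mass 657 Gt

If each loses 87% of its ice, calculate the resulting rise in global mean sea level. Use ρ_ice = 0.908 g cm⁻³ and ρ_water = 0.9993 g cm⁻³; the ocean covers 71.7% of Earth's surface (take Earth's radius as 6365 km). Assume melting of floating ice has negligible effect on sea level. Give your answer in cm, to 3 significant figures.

The Noreg floating ice tongue is floating and already displaces its own weight of water, so its melt adds essentially nothing to sea level.
Maris: 0.87 × 657 Gt = 5.716×10^14 kg; dividing by ρ_w = 0.9993 g cm⁻³ = 999.3 kg m⁻³ gives 5.720×10^11 m³ of water.
Total added water ≈ 5.720×10^11 m³ over 3.65×10^14 m² → Δh = 1.57×10^-3 m = 0.157 cm.

≈ 0.157 cm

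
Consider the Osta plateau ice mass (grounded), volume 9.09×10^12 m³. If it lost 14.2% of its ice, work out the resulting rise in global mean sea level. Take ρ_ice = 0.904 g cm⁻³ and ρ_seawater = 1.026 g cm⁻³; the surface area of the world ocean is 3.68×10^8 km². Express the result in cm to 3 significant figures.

Osta: 0.142 × 9.09×10^12 m³ × (904/1026) = 1.137×10^12 m³ of water.
Spread over 3.68×10^14 m² of ocean, Δh = 1.137×10^12 / 3.68×10^14 = 3.09×10^-3 m = 0.309 cm.

≈ 0.309 cm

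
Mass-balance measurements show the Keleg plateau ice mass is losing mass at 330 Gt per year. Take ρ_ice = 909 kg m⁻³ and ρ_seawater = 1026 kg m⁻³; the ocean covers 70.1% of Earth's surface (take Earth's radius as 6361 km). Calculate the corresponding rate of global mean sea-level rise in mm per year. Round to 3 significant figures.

≈ 0.902 mm/yr

ρ_w = 1026 kg m⁻³. Annual water volume added = 330 Gt / ρ_w = 3.300×10^14 kg / 1026 kg m⁻³ = 3.216×10^11 m³.
Δh per year = 3.216×10^11 / 3.56×10^14 = 9.02×10^-4 m = 0.902 mm.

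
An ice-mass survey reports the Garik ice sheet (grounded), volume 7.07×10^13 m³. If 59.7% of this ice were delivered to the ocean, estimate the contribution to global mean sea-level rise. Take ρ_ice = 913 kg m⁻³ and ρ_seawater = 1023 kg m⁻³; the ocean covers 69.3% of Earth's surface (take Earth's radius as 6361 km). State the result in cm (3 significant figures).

≈ 10.7 cm

Garik: 0.597 × 7.07×10^13 m³ × (913/1023) = 3.767×10^13 m³ of water.
Spread over 3.52×10^14 m² of ocean, Δh = 3.767×10^13 / 3.52×10^14 = 0.107 m = 10.7 cm.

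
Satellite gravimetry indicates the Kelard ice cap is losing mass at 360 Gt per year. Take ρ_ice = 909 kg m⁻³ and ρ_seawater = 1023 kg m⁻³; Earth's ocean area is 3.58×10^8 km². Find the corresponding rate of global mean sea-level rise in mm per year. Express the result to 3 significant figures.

≈ 0.983 mm/yr

ρ_w = 1023 kg m⁻³. Annual water volume added = 360 Gt / ρ_w = 3.600×10^14 kg / 1023 kg m⁻³ = 3.519×10^11 m³.
Δh per year = 3.519×10^11 / 3.58×10^14 = 9.83×10^-4 m = 0.983 mm.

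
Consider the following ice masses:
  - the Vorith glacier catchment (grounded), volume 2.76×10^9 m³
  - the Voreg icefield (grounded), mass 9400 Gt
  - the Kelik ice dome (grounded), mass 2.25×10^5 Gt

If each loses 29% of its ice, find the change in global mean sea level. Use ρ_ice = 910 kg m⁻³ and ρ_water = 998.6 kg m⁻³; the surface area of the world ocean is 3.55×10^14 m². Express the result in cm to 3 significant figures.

≈ 19.2 cm

Vorith: 0.29 × 2.76×10^9 m³ × (910/998.6) = 7.294×10^8 m³ of water.
Voreg: 0.29 × 9400 Gt = 2.726×10^15 kg; dividing by ρ_w = 998.6 kg m⁻³ gives 2.730×10^12 m³ of water.
Kelik: 0.29 × 2.25×10^5 Gt = 6.525×10^16 kg; dividing by ρ_w = 998.6 kg m⁻³ gives 6.534×10^13 m³ of water.
Total added water ≈ 6.807×10^13 m³ over 3.55×10^14 m² → Δh = 0.192 m = 19.2 cm.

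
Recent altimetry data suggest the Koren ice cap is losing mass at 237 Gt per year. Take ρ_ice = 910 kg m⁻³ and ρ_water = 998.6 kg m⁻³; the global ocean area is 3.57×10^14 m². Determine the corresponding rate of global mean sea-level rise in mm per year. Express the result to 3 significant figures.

≈ 0.665 mm/yr

ρ_w = 998.6 kg m⁻³. Annual water volume added = 237 Gt / ρ_w = 2.370×10^14 kg / 998.6 kg m⁻³ = 2.373×10^11 m³.
Δh per year = 2.373×10^11 / 3.57×10^14 = 6.65×10^-4 m = 0.665 mm.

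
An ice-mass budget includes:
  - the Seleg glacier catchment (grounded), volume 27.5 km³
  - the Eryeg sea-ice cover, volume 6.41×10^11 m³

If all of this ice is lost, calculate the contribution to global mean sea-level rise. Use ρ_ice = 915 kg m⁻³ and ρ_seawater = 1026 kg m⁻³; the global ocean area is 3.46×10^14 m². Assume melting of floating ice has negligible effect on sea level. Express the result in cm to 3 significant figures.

≈ 7.09×10^-3 cm

Seleg: 27.5 km³ × (915/1026) = 24.52 km³ of water.
The Eryeg sea-ice cover is floating and already displaces its own weight of water, so its melt adds essentially nothing to sea level.
Total added water ≈ 2.452×10^10 m³ over 3.46×10^14 m² → Δh = 7.09×10^-5 m = 7.09×10^-3 cm.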